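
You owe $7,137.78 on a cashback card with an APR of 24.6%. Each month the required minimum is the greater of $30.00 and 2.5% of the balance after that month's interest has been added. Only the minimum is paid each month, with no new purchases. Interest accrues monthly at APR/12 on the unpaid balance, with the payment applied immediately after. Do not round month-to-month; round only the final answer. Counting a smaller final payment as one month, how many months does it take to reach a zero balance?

440 months

Monthly rate r = 24.6%/12 = 2.05% = 0.0205.
While 2.5% of the post-interest balance exceeds $30.00, each month B ← (B·(1+r))·(1 − 0.025), i.e. B shrinks by the factor (1+r)·0.975 = 0.99499.
This holds for months 1–359. Entering month 360 the balance is $1,175.14; 2.5% of the post-interest balance is now below $30.00, so the flat $30.00 minimum applies from here.
From month 360 a fixed $30.00 at rate r clears $1,175.14 in 81 more payments. Total: 359 + 81 = 440 months.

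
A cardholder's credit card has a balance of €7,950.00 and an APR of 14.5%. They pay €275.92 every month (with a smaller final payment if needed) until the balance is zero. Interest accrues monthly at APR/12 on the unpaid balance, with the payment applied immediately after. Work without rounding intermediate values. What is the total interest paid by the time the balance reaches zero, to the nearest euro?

Monthly rate r = 14.5%/12 = 1.20833% = 0.0120833.
Payoff takes n = ⌈−ln(1 − rB₀/P)/ln(1+r)⌉ = ⌈35.630⌉ = 36 payments; the last is €174.15.
Total paid = 35·€275.92 + €174.15 = €9,831.35.
Total interest = total paid − principal = €9,831.35 − €7,950.00 = €1,881.35.

€1,881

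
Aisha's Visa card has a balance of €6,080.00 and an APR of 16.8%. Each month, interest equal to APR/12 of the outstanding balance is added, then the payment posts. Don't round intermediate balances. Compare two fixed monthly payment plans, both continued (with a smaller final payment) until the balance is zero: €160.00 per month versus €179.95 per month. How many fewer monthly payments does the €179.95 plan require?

Monthly rate r = 16.8%/12 = 1.4% = 0.014.
At €160.00/mo: n = ⌈−ln(1 − rB₀/P)/ln(1+r)⌉ = 55 payments (last €98.43); total interest = total paid − €6,080.00 = €2,658.43.
At €179.95/mo: 47 payments (last €13.80); total interest €2,211.50.
Payments saved = 55 − 47 = 8.

8 fewer payments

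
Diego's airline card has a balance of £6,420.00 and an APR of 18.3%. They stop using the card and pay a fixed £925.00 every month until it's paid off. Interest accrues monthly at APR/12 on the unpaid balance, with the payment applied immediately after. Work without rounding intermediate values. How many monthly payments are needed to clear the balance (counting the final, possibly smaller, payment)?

8 months

Monthly rate r = 18.3%/12 = 1.525% = 0.01525.
Recurrence: B ← B·(1+r) − £925.00.
Month 1: interest £97.91; balance after payment £5,592.90.
Month 2: interest £85.29; balance after payment £4,753.20.
Closed form: n = −ln(1 − rB₀/P)/ln(1+r) = −ln(0.89416)/ln(1.01525) ≈ 7.392, so the balance reaches zero during payment 8.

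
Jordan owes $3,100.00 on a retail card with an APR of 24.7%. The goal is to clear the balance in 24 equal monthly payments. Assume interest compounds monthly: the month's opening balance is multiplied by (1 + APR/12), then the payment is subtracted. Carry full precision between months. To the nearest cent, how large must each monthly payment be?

$164.99

Monthly rate r = 24.7%/12 = 2.05833% = 0.0205833.
Level-payment amortization: P = B₀·r / (1 − (1+r)^(−n)) = 3100.00·0.0205833 / (1 − 1.02058^(−24)).
Denominator 1 − (1+r)^(−24) = 0.386751243.
P = 63.8083 / 0.386751243 ≈ 164.99.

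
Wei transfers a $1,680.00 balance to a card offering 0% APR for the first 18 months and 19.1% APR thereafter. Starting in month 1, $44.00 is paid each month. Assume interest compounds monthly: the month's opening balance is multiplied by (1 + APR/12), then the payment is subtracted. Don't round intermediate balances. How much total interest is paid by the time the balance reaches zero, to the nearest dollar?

$192

Promo months 1–18 at r₀ = 0%/12 = 0; months 19+ at r₁ = 19.1%/12 = 0.0159167.
After month 18 (no interest yet): B = $1,680.00 − 18·$44.00 = $888.00.
Then at r₁ with $44.00/mo: n₂ = −ln(1 − r₁·B/P)/ln(1+r₁) ≈ 24.54 → 25 more payments.
Total paid = 42·$44.00 + $23.71 = $1,871.71; interest = $1,871.71 − $1,680.00 = $191.71.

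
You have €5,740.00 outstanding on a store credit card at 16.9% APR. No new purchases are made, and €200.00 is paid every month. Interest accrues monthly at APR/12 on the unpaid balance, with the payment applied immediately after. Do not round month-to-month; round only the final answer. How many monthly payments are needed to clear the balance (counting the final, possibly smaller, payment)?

Monthly rate r = 16.9%/12 = 1.40833% = 0.0140833.
Recurrence: B ← B·(1+r) − €200.00.
Month 1: interest €80.84; balance after payment €5,620.84.
Month 2: interest €79.16; balance after payment €5,500.00.
Closed form: n = −ln(1 − rB₀/P)/ln(1+r) = −ln(0.59581)/ln(1.01408) ≈ 37.028, so the balance reaches zero during payment 38.

38 payments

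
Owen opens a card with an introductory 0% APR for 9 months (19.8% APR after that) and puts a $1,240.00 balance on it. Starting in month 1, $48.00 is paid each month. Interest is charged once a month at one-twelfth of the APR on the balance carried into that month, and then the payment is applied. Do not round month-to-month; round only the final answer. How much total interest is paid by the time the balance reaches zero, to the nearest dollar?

Promo months 1–9 at r₀ = 0%/12 = 0; months 10+ at r₁ = 19.8%/12 = 0.0165.
After month 9 (no interest yet): B = $1,240.00 − 9·$48.00 = $808.00.
Then at r₁ with $48.00/mo: n₂ = −ln(1 − r₁·B/P)/ln(1+r₁) ≈ 19.88 → 20 more payments.
Total paid = 28·$48.00 + $42.40 = $1,386.40; interest = $1,386.40 − $1,240.00 = $146.40.

$146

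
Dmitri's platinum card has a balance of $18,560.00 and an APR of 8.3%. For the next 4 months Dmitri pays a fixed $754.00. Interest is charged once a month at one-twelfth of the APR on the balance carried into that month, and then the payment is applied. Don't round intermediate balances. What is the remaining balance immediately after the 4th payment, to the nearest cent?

Monthly rate r = 8.3%/12 = 0.691667% = 0.00691667.
Each month: B ← B·(1+r) − $754.00.
Month 1: interest $128.37; balance after payment $17,934.37.
Month 2: interest $124.05; balance after payment $17,304.42.
Month 3: interest $119.69; balance after payment $16,670.11.
Month 4: interest $115.30; balance after payment $16,031.41.

$16,031.41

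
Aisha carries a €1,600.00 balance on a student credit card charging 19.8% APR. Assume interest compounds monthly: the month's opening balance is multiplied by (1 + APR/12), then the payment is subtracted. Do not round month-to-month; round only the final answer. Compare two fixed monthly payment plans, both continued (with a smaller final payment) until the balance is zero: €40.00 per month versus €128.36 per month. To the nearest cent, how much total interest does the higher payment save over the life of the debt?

€830.76

Monthly rate r = 19.8%/12 = 1.65% = 0.0165.
At €40.00/mo: n = ⌈−ln(1 − rB₀/P)/ln(1+r)⌉ = 66 payments (last €36.84); total interest = total paid − €1,600.00 = €1,036.84.
At €128.36/mo: 15 payments (last €9.04); total interest €206.08.
Interest saved = €1,036.84 − €206.08 = €830.76.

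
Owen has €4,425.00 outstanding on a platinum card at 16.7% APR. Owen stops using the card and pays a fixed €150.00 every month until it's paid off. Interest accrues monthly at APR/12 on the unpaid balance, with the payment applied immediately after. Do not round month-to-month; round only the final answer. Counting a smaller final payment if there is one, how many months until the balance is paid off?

39 months

Monthly rate r = 16.7%/12 = 1.39167% = 0.0139167.
Recurrence: B ← B·(1+r) − €150.00.
Month 1: interest €61.58; balance after payment €4,336.58.
Month 2: interest €60.35; balance after payment €4,246.93.
Closed form: n = −ln(1 − rB₀/P)/ln(1+r) = −ln(0.58946)/ln(1.01392) ≈ 38.243, so the balance reaches zero during payment 39.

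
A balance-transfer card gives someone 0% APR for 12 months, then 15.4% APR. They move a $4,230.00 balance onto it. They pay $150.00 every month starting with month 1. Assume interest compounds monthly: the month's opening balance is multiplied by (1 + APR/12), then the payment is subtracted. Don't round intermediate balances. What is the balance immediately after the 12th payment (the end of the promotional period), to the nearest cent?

$2,430.00

Promo months 1–12 at r₀ = 0%/12 = 0; months 13+ at r₁ = 15.4%/12 = 0.0128333.
After month 12 (no interest yet): B = $4,230.00 − 12·$150.00 = $2,430.00.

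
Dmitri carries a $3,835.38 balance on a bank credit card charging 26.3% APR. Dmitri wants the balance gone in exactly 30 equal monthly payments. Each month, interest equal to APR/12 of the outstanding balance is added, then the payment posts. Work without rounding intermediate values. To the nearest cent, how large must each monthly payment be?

$175.80

Monthly rate r = 26.3%/12 = 2.19167% = 0.0219167.
Level-payment amortization: P = B₀·r / (1 − (1+r)^(−n)) = 3835.38·0.0219167 / (1 − 1.02192^(−30)).
Denominator 1 − (1+r)^(−30) = 0.478162201.
P = 84.0587 / 0.478162201 ≈ 175.80.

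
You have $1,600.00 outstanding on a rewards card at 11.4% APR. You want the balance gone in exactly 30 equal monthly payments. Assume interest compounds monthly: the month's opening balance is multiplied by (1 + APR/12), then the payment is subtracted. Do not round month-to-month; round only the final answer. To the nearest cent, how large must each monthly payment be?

Monthly rate r = 11.4%/12 = 0.95% = 0.0095.
Level-payment amortization: P = B₀·r / (1 − (1+r)^(−n)) = 1600.00·0.0095 / (1 − 1.0095^(−30)).
Denominator 1 − (1+r)^(−30) = 0.246973428.
P = 15.2 / 0.246973428 ≈ 61.55.

$61.55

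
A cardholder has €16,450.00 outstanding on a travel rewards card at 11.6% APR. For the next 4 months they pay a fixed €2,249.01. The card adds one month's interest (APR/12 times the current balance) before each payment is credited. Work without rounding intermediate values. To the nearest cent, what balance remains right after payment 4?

€7,968.02

Monthly rate r = 11.6%/12 = 0.966667% = 0.00966667.
Each month: B ← B·(1+r) − €2,249.01.
Month 1: interest €159.02; balance after payment €14,360.01.
Month 2: interest €138.81; balance after payment €12,249.81.
Month 3: interest €118.41; balance after payment €10,119.21.
Month 4: interest €97.82; balance after payment €7,968.02.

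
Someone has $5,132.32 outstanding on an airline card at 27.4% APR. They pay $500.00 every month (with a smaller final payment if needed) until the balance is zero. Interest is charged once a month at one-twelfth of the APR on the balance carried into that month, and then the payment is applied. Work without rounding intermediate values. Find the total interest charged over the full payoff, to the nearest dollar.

$783

Monthly rate r = 27.4%/12 = 2.28333% = 0.0228333.
Payoff takes n = ⌈−ln(1 − rB₀/P)/ln(1+r)⌉ = ⌈11.829⌉ = 12 payments; the last is $415.43.
Total paid = 11·$500.00 + $415.43 = $5,915.43.
Total interest = total paid − principal = $5,915.43 − $5,132.32 = $783.11.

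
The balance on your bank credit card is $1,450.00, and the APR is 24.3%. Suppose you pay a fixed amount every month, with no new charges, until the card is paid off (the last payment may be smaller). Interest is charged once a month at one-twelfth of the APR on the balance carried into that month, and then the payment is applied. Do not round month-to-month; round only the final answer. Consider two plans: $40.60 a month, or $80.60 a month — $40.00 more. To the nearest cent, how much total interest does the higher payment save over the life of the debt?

$779.83

Monthly rate r = 24.3%/12 = 2.025% = 0.02025.
At $40.60/mo: n = ⌈−ln(1 − rB₀/P)/ln(1+r)⌉ = 65 payments (last $2.98); total interest = total paid − $1,450.00 = $1,151.38.
At $80.60/mo: 23 payments (last $48.35); total interest $371.55.
Interest saved = $1,151.38 − $371.55 = $779.83.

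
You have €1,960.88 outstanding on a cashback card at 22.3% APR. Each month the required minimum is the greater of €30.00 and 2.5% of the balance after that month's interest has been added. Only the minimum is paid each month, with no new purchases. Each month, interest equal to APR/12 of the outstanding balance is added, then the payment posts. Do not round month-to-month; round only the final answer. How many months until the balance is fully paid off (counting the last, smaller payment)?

145 months

Monthly rate r = 22.3%/12 = 1.85833% = 0.0185833.
While 2.5% of the post-interest balance exceeds €30.00, each month B ← (B·(1+r))·(1 − 0.025), i.e. B shrinks by the factor (1+r)·0.975 = 0.99312.
This holds for months 1–74. Entering month 75 the balance is €1,176.36; 2.5% of the post-interest balance is now below €30.00, so the flat €30.00 minimum applies from here.
From month 75 a fixed €30.00 at rate r clears €1,176.36 in 71 more payments. Total: 74 + 71 = 145 months.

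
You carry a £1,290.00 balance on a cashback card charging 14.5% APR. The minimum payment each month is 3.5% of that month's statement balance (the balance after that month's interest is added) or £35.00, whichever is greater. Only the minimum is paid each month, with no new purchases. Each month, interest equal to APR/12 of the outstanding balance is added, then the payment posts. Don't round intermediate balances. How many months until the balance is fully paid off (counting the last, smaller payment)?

47 months

Monthly rate r = 14.5%/12 = 1.20833% = 0.0120833.
While 3.5% of the post-interest balance exceeds £35.00, each month B ← (B·(1+r))·(1 − 0.035), i.e. B shrinks by the factor (1+r)·0.965 = 0.97666.
This holds for months 1–12. Entering month 13 the balance is £971.66; 3.5% of the post-interest balance is now below £35.00, so the flat £35.00 minimum applies from here.
From month 13 a fixed £35.00 at rate r clears £971.66 in 35 more payments. Total: 12 + 35 = 47 months.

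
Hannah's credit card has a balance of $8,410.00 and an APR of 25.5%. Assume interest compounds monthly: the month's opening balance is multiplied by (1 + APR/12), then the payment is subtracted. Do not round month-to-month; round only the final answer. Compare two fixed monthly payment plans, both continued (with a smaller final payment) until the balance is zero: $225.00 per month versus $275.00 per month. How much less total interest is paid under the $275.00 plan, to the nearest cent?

Monthly rate r = 25.5%/12 = 2.125% = 0.02125.
At $225.00/mo: n = ⌈−ln(1 − rB₀/P)/ln(1+r)⌉ = 76 payments (last $45.06); total interest = total paid − $8,410.00 = $8,510.06.
At $275.00/mo: 50 payments (last $249.92); total interest $5,314.92.
Interest saved = $8,510.06 − $5,314.92 = $3,195.14.

$3,195.14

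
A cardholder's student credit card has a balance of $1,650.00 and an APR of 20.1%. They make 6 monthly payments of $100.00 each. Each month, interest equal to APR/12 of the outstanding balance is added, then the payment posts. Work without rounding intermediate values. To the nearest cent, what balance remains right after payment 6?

$1,197.23

Monthly rate r = 20.1%/12 = 1.675% = 0.01675.
Each month: B ← B·(1+r) − $100.00.
Month 1: interest $27.64; balance after payment $1,577.64.
Month 2: interest $26.43; balance after payment $1,504.06.
Month 3: interest $25.19; balance after payment $1,429.26.
Month 4: interest $23.94; balance after payment $1,353.20.
Month 5: interest $22.67; balance after payment $1,275.86.
Month 6: interest $21.37; balance after payment $1,197.23.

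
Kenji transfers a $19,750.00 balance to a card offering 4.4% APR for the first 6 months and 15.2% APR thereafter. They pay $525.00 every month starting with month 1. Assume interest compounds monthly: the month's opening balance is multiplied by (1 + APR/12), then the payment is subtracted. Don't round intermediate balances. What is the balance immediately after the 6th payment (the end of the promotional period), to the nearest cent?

Promo months 1–6 at r₀ = 4.4%/12 = 0.00366667; months 7+ at r₁ = 15.2%/12 = 0.0126667.
After month 6: iterate B ← B·(1+r₀) − $525.00 for 6 months → $17,009.49.

$17,009.49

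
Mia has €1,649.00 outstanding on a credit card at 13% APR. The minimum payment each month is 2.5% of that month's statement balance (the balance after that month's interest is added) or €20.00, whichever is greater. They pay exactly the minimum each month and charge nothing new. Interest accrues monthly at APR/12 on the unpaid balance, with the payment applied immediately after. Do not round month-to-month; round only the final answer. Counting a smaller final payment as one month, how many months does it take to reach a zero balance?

Monthly rate r = 13%/12 = 1.08333% = 0.0108333.
While 2.5% of the post-interest balance exceeds €20.00, each month B ← (B·(1+r))·(1 − 0.025), i.e. B shrinks by the factor (1+r)·0.975 = 0.98556.
This holds for months 1–51. Entering month 52 the balance is €785.44; 2.5% of the post-interest balance is now below €20.00, so the flat €20.00 minimum applies from here.
From month 52 a fixed €20.00 at rate r clears €785.44 in 52 more payments. Total: 51 + 52 = 103 months.

103 months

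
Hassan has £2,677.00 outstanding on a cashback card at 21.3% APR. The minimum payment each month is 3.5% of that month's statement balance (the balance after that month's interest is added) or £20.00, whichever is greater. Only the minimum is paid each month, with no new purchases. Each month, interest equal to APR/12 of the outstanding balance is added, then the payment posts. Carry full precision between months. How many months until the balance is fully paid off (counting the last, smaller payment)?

126 months

Monthly rate r = 21.3%/12 = 1.775% = 0.01775.
While 3.5% of the post-interest balance exceeds £20.00, each month B ← (B·(1+r))·(1 − 0.035), i.e. B shrinks by the factor (1+r)·0.965 = 0.98213.
This holds for months 1–87. Entering month 88 the balance is £557.57; 3.5% of the post-interest balance is now below £20.00, so the flat £20.00 minimum applies from here.
From month 88 a fixed £20.00 at rate r clears £557.57 in 39 more payments. Total: 87 + 39 = 126 months.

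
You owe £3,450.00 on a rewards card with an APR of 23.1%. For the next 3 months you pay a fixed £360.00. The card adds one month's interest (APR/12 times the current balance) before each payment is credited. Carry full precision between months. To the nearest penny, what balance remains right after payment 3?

£2,552.17

Monthly rate r = 23.1%/12 = 1.925% = 0.01925.
Each month: B ← B·(1+r) − £360.00.
Month 1: interest £66.41; balance after payment £3,156.41.
Month 2: interest £60.76; balance after payment £2,857.17.
Month 3: interest £55.00; balance after payment £2,552.17.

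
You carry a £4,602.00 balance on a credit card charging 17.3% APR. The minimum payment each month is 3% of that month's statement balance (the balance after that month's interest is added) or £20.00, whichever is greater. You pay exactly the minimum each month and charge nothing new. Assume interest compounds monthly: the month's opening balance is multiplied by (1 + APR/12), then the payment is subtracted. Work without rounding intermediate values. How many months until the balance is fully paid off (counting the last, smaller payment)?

166 months

Monthly rate r = 17.3%/12 = 1.44167% = 0.0144167.
While 3% of the post-interest balance exceeds £20.00, each month B ← (B·(1+r))·(1 − 0.03), i.e. B shrinks by the factor (1+r)·0.97 = 0.98398.
This holds for months 1–121. Entering month 122 the balance is £652.39; 3% of the post-interest balance is now below £20.00, so the flat £20.00 minimum applies from here.
From month 122 a fixed £20.00 at rate r clears £652.39 in 45 more payments. Total: 121 + 45 = 166 months.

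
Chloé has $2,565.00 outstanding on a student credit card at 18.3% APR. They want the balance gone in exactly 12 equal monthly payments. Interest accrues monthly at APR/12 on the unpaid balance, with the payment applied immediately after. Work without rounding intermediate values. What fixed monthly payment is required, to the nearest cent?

Monthly rate r = 18.3%/12 = 1.525% = 0.01525.
Level-payment amortization: P = B₀·r / (1 − (1+r)^(−n)) = 2565.00·0.01525 / (1 − 1.01525^(−12)).
Denominator 1 − (1+r)^(−12) = 0.166080706.
P = 39.1163 / 0.166080706 ≈ 235.53.

$235.53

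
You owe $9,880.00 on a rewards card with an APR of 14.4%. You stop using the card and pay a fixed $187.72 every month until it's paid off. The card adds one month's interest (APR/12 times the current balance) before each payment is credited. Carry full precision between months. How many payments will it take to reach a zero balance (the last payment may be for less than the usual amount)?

84 months

Monthly rate r = 14.4%/12 = 1.2% = 0.012.
Recurrence: B ← B·(1+r) − $187.72.
Month 1: interest $118.56; balance after payment $9,810.84.
Month 2: interest $117.73; balance after payment $9,740.85.
Closed form: n = −ln(1 − rB₀/P)/ln(1+r) = −ln(0.36842)/ln(1.012) ≈ 83.709, so the balance reaches zero during payment 84.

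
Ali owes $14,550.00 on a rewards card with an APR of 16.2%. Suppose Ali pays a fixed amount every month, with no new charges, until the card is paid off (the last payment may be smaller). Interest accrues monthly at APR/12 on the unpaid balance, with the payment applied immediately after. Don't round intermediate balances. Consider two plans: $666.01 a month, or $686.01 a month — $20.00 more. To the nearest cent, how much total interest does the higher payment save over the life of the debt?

Monthly rate r = 16.2%/12 = 1.35% = 0.0135.
At $666.01/mo: n = ⌈−ln(1 − rB₀/P)/ln(1+r)⌉ = 27 payments (last $40.16); total interest = total paid − $14,550.00 = $2,806.42.
At $686.01/mo: 26 payments (last $107.63); total interest $2,707.88.
Interest saved = $2,806.42 − $2,707.88 = $98.54.

$98.54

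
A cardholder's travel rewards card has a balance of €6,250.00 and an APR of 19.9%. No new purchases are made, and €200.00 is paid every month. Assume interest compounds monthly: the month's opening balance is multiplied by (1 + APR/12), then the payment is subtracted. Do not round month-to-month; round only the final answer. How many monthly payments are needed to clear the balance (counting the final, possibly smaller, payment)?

Monthly rate r = 19.9%/12 = 1.65833% = 0.0165833.
Recurrence: B ← B·(1+r) − €200.00.
Month 1: interest €103.65; balance after payment €6,153.65.
Month 2: interest €102.05; balance after payment €6,055.69.
Closed form: n = −ln(1 − rB₀/P)/ln(1+r) = −ln(0.48177)/ln(1.01658) ≈ 44.402, so the balance reaches zero during payment 45.

45 payments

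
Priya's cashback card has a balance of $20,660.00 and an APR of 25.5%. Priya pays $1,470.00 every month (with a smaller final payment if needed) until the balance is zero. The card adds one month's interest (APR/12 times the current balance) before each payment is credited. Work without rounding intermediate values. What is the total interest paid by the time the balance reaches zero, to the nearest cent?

Monthly rate r = 25.5%/12 = 2.125% = 0.02125.
Payoff takes n = ⌈−ln(1 − rB₀/P)/ln(1+r)⌉ = ⌈16.871⌉ = 17 payments; the last is $1,282.43.
Total paid = 16·$1,470.00 + $1,282.43 = $24,802.43.
Total interest = total paid − principal = $24,802.43 − $20,660.00 = $4,142.43.

$4,142.43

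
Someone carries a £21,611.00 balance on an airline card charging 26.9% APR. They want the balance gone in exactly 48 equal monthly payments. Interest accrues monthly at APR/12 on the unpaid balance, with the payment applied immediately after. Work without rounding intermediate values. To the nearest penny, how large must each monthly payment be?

£739.65

Monthly rate r = 26.9%/12 = 2.24167% = 0.0224167.
Level-payment amortization: P = B₀·r / (1 − (1+r)^(−n)) = 21611.00·0.0224167 / (1 − 1.02242^(−48)).
Denominator 1 − (1+r)^(−48) = 0.654967647.
P = 484.447 / 0.654967647 ≈ 739.65.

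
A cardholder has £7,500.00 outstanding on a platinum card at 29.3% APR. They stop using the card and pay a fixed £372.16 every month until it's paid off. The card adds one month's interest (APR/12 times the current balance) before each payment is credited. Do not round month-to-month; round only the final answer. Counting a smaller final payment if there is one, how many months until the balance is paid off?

29 payments

Monthly rate r = 29.3%/12 = 2.44167% = 0.0244167.
Recurrence: B ← B·(1+r) − £372.16.
Month 1: interest £183.12; balance after payment £7,310.97.
Month 2: interest £178.51; balance after payment £7,117.31.
Closed form: n = −ln(1 − rB₀/P)/ln(1+r) = −ln(0.50794)/ln(1.02442) ≈ 28.080, so the balance reaches zero during payment 29.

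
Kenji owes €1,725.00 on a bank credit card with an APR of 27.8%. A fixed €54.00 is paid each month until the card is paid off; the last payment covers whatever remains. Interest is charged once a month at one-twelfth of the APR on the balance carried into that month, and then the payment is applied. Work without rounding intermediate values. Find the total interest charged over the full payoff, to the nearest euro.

Monthly rate r = 27.8%/12 = 2.31667% = 0.0231667.
Payoff takes n = ⌈−ln(1 − rB₀/P)/ln(1+r)⌉ = ⌈58.826⌉ = 59 payments; the last is €44.68.
Total paid = 58·€54.00 + €44.68 = €3,176.68.
Total interest = total paid − principal = €3,176.68 − €1,725.00 = €1,451.68.

€1,452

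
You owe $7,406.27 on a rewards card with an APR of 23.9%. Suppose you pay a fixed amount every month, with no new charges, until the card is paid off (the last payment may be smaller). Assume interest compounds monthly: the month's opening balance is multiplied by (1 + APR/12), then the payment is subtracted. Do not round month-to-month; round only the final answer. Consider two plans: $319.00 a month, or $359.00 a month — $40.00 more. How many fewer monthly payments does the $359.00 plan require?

Monthly rate r = 23.9%/12 = 1.99167% = 0.0199167.
At $319.00/mo: n = ⌈−ln(1 − rB₀/P)/ln(1+r)⌉ = 32 payments (last $151.33); total interest = total paid − $7,406.27 = $2,634.06.
At $359.00/mo: 27 payments (last $298.90); total interest $2,226.63.
Payments saved = 32 − 27 = 5.

5 fewer payments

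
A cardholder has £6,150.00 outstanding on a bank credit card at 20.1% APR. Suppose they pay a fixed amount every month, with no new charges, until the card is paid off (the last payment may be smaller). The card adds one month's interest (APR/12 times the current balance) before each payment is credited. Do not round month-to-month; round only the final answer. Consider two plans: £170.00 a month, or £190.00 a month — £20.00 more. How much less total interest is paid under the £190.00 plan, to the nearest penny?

Monthly rate r = 20.1%/12 = 1.675% = 0.01675.
At £170.00/mo: n = ⌈−ln(1 − rB₀/P)/ln(1+r)⌉ = 57 payments (last £10.95); total interest = total paid − £6,150.00 = £3,380.95.
At £190.00/mo: 48 payments (last £6.11); total interest £2,786.11.
Interest saved = £3,380.95 − £2,786.11 = £594.84.

£594.84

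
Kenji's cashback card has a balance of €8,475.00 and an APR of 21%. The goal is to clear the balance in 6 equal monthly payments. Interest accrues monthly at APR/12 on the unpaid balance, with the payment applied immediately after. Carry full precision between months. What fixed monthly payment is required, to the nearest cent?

€1,500.27

Monthly rate r = 21%/12 = 1.75% = 0.0175.
Level-payment amortization: P = B₀·r / (1 − (1+r)^(−n)) = 8475.00·0.0175 / (1 − 1.0175^(−6)).
Denominator 1 − (1+r)^(−6) = 0.0988574583.
P = 148.312 / 0.0988574583 ≈ 1500.27.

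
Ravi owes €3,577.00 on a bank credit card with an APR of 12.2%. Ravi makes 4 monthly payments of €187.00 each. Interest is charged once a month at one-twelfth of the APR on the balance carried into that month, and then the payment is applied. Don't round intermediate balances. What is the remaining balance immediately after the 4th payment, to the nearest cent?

Monthly rate r = 12.2%/12 = 1.01667% = 0.0101667.
Each month: B ← B·(1+r) − €187.00.
Month 1: interest €36.37; balance after payment €3,426.37.
Month 2: interest €34.83; balance after payment €3,274.20.
Month 3: interest €33.29; balance after payment €3,120.49.
Month 4: interest €31.72; balance after payment €2,965.21.

€2,965.21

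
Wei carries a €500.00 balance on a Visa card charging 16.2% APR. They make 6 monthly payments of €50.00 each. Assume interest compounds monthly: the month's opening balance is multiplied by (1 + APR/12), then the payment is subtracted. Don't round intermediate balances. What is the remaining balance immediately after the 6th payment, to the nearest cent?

Monthly rate r = 16.2%/12 = 1.35% = 0.0135.
Each month: B ← B·(1+r) − €50.00.
Month 1: interest €6.75; balance after payment €456.75.
Month 2: interest €6.17; balance after payment €412.92.
Month 3: interest €5.57; balance after payment €368.49.
Month 4: interest €4.97; balance after payment €323.47.
Month 5: interest €4.37; balance after payment €277.83.
Month 6: interest €3.75; balance after payment €231.58.

€231.58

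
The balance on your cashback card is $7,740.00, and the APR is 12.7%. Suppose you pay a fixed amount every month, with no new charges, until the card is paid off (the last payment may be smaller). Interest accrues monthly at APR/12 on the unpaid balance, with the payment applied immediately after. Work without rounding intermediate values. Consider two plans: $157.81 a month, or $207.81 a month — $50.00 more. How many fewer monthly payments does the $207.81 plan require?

Monthly rate r = 12.7%/12 = 1.05833% = 0.0105833.
At $157.81/mo: n = ⌈−ln(1 − rB₀/P)/ln(1+r)⌉ = 70 payments (last $84.57); total interest = total paid − $7,740.00 = $3,233.46.
At $207.81/mo: 48 payments (last $126.06); total interest $2,153.13.
Payments saved = 70 − 48 = 22.

22 fewer payments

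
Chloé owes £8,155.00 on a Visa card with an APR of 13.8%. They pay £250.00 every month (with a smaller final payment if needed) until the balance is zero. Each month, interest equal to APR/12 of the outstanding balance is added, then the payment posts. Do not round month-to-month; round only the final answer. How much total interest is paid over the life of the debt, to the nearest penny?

£2,125.81

Monthly rate r = 13.8%/12 = 1.15% = 0.0115.
Payoff takes n = ⌈−ln(1 − rB₀/P)/ln(1+r)⌉ = ⌈41.123⌉ = 42 payments; the last is £30.81.
Total paid = 41·£250.00 + £30.81 = £10,280.81.
Total interest = total paid − principal = £10,280.81 − £8,155.00 = £2,125.81.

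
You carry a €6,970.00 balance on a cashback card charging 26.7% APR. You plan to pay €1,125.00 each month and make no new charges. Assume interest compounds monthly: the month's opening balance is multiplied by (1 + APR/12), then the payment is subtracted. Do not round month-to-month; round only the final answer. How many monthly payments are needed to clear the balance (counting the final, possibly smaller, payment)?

7 months

Monthly rate r = 26.7%/12 = 2.225% = 0.02225.
Recurrence: B ← B·(1+r) − €1,125.00.
Month 1: interest €155.08; balance after payment €6,000.08.
Month 2: interest €133.50; balance after payment €5,008.58.
Closed form: n = −ln(1 − rB₀/P)/ln(1+r) = −ln(0.86215)/ln(1.02225) ≈ 6.740, so the balance reaches zero during payment 7.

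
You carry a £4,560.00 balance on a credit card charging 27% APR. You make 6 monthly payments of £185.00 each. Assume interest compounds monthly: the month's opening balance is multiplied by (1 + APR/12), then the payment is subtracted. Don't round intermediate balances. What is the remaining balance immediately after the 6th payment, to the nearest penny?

Monthly rate r = 27%/12 = 2.25% = 0.0225.
Each month: B ← B·(1+r) − £185.00.
Month 1: interest £102.60; balance after payment £4,477.60.
Month 2: interest £100.75; balance after payment £4,393.35.
Month 3: interest £98.85; balance after payment £4,307.20.
Month 4: interest £96.91; balance after payment £4,219.11.
Month 5: interest £94.93; balance after payment £4,129.04.
Month 6: interest £92.90; balance after payment £4,036.94.

£4,036.94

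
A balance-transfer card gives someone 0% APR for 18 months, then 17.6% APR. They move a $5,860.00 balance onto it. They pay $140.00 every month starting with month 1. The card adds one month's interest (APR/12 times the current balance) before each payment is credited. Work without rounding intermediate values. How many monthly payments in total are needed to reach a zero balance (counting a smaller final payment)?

48 payments

Promo months 1–18 at r₀ = 0%/12 = 0; months 19+ at r₁ = 17.6%/12 = 0.0146667.
After month 18 (no interest yet): B = $5,860.00 − 18·$140.00 = $3,340.00.
Then at r₁ with $140.00/mo: n₂ = −ln(1 − r₁·B/P)/ln(1+r₁) ≈ 29.58 → 30 more payments.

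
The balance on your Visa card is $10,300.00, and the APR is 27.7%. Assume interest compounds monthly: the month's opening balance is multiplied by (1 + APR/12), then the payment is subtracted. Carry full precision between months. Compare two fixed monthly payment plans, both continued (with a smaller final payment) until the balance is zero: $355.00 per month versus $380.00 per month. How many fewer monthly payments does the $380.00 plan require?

5 fewer payments

Monthly rate r = 27.7%/12 = 2.30833% = 0.0230833.
At $355.00/mo: n = ⌈−ln(1 − rB₀/P)/ln(1+r)⌉ = 49 payments (last $195.07); total interest = total paid − $10,300.00 = $6,935.07.
At $380.00/mo: 44 payments (last $22.61); total interest $6,062.61.
Payments saved = 49 − 44 = 5.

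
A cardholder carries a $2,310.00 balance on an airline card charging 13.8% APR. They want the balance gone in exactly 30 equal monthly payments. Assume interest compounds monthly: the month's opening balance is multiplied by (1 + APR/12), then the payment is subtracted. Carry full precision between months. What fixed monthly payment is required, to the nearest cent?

Monthly rate r = 13.8%/12 = 1.15% = 0.0115.
Level-payment amortization: P = B₀·r / (1 − (1+r)^(−n)) = 2310.00·0.0115 / (1 − 1.0115^(−30)).
Denominator 1 − (1+r)^(−30) = 0.29038402.
P = 26.565 / 0.29038402 ≈ 91.48.

$91.48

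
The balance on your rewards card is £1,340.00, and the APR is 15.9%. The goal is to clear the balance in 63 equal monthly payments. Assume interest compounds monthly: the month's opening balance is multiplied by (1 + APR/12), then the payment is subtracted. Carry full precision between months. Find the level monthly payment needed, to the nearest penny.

Monthly rate r = 15.9%/12 = 1.325% = 0.01325.
Level-payment amortization: P = B₀·r / (1 − (1+r)^(−n)) = 1340.00·0.01325 / (1 − 1.01325^(−63)).
Denominator 1 − (1+r)^(−63) = 0.563631475.
P = 17.755 / 0.563631475 ≈ 31.50.

£31.50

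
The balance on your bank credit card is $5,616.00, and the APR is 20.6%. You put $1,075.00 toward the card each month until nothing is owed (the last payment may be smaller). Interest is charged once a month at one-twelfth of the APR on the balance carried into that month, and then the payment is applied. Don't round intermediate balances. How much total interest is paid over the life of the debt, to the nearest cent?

$320.62

Monthly rate r = 20.6%/12 = 1.71667% = 0.0171667.
Payoff takes n = ⌈−ln(1 − rB₀/P)/ln(1+r)⌉ = ⌈5.520⌉ = 6 payments; the last is $561.62.
Total paid = 5·$1,075.00 + $561.62 = $5,936.62.
Total interest = total paid − principal = $5,936.62 − $5,616.00 = $320.62.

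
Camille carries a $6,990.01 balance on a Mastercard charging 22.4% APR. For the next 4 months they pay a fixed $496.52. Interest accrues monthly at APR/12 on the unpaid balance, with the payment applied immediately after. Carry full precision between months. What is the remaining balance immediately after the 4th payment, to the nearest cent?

Monthly rate r = 22.4%/12 = 1.86667% = 0.0186667.
Each month: B ← B·(1+r) − $496.52.
Month 1: interest $130.48; balance after payment $6,623.97.
Month 2: interest $123.65; balance after payment $6,251.10.
Month 3: interest $116.69; balance after payment $5,871.26.
Month 4: interest $109.60; balance after payment $5,484.34.

$5,484.34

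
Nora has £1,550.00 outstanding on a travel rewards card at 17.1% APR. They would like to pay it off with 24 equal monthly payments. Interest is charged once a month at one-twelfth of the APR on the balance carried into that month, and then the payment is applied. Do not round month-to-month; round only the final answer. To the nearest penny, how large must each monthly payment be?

Monthly rate r = 17.1%/12 = 1.425% = 0.01425.
Level-payment amortization: P = B₀·r / (1 − (1+r)^(−n)) = 1550.00·0.01425 / (1 − 1.01425^(−24)).
Denominator 1 − (1+r)^(−24) = 0.287935053.
P = 22.0875 / 0.287935053 ≈ 76.71.

£76.71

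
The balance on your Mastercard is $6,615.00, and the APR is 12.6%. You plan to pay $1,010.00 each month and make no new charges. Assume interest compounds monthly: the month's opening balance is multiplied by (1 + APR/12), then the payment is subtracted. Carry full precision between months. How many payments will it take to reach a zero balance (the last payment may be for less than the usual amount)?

7 months

Monthly rate r = 12.6%/12 = 1.05% = 0.0105.
Recurrence: B ← B·(1+r) − $1,010.00.
Month 1: interest $69.46; balance after payment $5,674.46.
Month 2: interest $59.58; balance after payment $4,724.04.
Closed form: n = −ln(1 − rB₀/P)/ln(1+r) = −ln(0.93123)/ln(1.0105) ≈ 6.821, so the balance reaches zero during payment 7.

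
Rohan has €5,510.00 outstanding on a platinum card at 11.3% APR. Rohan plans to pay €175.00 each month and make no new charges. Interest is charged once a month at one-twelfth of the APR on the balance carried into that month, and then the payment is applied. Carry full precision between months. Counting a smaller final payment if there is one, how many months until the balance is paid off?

Monthly rate r = 11.3%/12 = 0.941667% = 0.00941667.
Recurrence: B ← B·(1+r) − €175.00.
Month 1: interest €51.89; balance after payment €5,386.89.
Month 2: interest €50.73; balance after payment €5,262.61.
Closed form: n = −ln(1 − rB₀/P)/ln(1+r) = −ln(0.70351)/ln(1.00942) ≈ 37.521, so the balance reaches zero during payment 38.

38 months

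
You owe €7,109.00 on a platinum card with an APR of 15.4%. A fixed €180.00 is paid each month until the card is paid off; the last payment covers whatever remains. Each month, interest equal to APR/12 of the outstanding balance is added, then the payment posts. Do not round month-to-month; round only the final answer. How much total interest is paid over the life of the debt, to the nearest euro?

€2,870

Monthly rate r = 15.4%/12 = 1.28333% = 0.0128333.
Payoff takes n = ⌈−ln(1 − rB₀/P)/ln(1+r)⌉ = ⌈55.438⌉ = 56 payments; the last is €79.19.
Total paid = 55·€180.00 + €79.19 = €9,979.19.
Total interest = total paid − principal = €9,979.19 − €7,109.00 = €2,870.19.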